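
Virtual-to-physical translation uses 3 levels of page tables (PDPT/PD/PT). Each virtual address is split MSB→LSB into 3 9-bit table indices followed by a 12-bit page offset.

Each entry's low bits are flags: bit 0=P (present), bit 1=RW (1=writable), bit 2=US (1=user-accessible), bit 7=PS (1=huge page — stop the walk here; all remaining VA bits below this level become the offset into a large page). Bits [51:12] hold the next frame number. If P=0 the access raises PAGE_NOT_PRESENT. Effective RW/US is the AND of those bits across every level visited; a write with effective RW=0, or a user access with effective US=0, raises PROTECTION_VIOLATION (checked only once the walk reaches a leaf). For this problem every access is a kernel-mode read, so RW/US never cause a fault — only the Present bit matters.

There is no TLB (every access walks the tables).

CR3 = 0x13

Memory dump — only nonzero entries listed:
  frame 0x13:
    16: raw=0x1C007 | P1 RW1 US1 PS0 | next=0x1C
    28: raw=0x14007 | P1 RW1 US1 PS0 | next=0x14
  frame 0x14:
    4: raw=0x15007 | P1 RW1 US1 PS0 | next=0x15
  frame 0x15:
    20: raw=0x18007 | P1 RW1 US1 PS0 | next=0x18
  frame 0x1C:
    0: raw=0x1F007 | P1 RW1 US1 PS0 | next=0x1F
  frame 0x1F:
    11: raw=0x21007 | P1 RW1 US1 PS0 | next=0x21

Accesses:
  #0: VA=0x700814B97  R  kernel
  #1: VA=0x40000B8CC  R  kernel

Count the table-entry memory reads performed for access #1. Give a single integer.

Trace:
#0 VA=0x700814B97 (r,kernel):
  [0] read 0x13 idx=28: raw=0x14007 flags P=1 W=1 U=1 S=0
  [1] read 0x14 idx=4: raw=0x15007 flags P=1 W=1 U=1 S=0
  [2] read 0x15 idx=20: raw=0x18007 flags P=1 W=1 U=1 S=0
  ⇒ phys 0x18B97  [3 reads]
#1 VA=0x40000B8CC (r,kernel):
  [0] read 0x13 idx=16: raw=0x1C007 flags P=1 W=1 U=1 S=0
  [1] read 0x1C idx=0: raw=0x1F007 flags P=1 W=1 U=1 S=0
  [2] read 0x1F idx=11: raw=0x21007 flags P=1 W=1 U=1 S=0
  ⇒ phys 0x218CC  [3 reads]

Entries read for #1: 3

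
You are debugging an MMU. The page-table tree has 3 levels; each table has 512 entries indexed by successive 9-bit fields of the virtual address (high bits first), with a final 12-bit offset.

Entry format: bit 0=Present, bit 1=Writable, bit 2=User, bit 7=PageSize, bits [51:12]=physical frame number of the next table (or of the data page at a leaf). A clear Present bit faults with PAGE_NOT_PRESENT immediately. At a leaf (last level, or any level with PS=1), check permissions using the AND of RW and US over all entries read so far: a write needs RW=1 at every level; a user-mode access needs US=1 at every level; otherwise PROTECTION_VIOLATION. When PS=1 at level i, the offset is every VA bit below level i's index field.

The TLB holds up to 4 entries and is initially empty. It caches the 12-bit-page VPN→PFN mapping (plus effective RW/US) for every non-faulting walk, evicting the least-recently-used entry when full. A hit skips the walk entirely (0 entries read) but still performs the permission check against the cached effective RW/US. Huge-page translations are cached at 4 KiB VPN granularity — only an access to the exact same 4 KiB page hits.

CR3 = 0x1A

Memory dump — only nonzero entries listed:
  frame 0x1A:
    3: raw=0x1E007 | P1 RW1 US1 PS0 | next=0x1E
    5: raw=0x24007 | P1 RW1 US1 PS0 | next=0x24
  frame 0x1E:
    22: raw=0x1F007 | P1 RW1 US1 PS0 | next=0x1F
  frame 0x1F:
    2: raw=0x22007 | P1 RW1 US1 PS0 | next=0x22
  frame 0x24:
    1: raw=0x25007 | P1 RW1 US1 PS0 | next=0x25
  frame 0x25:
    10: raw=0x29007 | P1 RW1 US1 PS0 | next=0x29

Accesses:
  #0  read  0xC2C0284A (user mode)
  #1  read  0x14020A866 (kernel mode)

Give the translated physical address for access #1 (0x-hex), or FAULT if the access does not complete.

Per-access translation:
#0 VA=0xC2C0284A (r,user):
  [0] read 0x1A idx=3: raw=0x1E007 flags P=1 W=1 U=1 S=0
  [1] read 0x1E idx=22: raw=0x1F007 flags P=1 W=1 U=1 S=0
  [2] read 0x1F idx=2: raw=0x22007 flags P=1 W=1 U=1 S=0
  → PA=0x2284A  (3 entries read)
#1 VA=0x14020A866 (r,kernel):
  [0] read 0x1A idx=5: raw=0x24007 flags P=1 W=1 U=1 S=0
  [1] read 0x24 idx=1: raw=0x25007 flags P=1 W=1 U=1 S=0
  [2] read 0x25 idx=10: raw=0x29007 flags P=1 W=1 U=1 S=0
  → PA=0x29866  (3 entries read)

Access #1 PA: 0x29866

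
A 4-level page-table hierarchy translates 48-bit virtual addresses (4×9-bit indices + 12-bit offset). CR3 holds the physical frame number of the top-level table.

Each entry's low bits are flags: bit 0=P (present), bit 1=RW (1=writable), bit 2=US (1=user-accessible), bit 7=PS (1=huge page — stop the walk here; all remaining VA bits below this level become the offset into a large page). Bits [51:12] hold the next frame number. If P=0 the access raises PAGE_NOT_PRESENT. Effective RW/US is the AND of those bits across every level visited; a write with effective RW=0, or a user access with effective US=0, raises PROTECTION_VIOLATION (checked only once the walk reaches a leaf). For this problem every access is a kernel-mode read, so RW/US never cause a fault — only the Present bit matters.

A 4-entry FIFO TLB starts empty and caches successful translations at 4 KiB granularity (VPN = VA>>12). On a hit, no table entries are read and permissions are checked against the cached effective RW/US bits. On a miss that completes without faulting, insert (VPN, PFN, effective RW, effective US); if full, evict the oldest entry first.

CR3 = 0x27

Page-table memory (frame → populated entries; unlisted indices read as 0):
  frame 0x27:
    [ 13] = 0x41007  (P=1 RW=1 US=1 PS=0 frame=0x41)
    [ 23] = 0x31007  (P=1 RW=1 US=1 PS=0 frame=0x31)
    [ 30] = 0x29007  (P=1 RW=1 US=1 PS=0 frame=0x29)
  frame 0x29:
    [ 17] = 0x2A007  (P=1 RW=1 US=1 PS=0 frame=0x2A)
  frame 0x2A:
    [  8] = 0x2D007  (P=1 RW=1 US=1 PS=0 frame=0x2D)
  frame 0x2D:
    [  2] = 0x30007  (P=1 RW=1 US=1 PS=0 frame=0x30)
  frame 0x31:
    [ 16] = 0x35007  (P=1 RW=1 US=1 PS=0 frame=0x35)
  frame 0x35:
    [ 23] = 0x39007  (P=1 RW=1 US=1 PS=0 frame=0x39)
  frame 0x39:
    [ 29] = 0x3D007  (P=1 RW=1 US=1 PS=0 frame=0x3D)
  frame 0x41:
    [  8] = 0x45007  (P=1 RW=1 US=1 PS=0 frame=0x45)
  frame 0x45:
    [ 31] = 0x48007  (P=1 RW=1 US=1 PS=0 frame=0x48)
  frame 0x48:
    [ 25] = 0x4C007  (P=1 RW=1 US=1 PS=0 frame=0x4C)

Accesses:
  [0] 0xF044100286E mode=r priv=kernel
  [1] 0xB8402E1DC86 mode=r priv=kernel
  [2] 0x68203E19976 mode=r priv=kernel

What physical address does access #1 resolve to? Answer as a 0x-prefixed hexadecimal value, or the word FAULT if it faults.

Walk each access:
#0 VA=0xF044100286E (r,kernel):
  lvl0: tbl 0x27, slot 30 ⇒ 0x29007 (P1/RW1/US1/PS0)
  lvl1: tbl 0x29, slot 17 ⇒ 0x2A007 (P1/RW1/US1/PS0)
  lvl2: tbl 0x2A, slot 8 ⇒ 0x2D007 (P1/RW1/US1/PS0)
  lvl3: tbl 0x2D, slot 2 ⇒ 0x30007 (P1/RW1/US1/PS0)
  ⇒ phys 0x3086E  [4 reads]
#1 VA=0xB8402E1DC86 (r,kernel):
  lvl0: tbl 0x27, slot 23 ⇒ 0x31007 (P1/RW1/US1/PS0)
  lvl1: tbl 0x31, slot 16 ⇒ 0x35007 (P1/RW1/US1/PS0)
  lvl2: tbl 0x35, slot 23 ⇒ 0x39007 (P1/RW1/US1/PS0)
  lvl3: tbl 0x39, slot 29 ⇒ 0x3D007 (P1/RW1/US1/PS0)
  ⇒ phys 0x3DC86  [4 reads]
#2 VA=0x68203E19976 (r,kernel):
  lvl0: tbl 0x27, slot 13 ⇒ 0x41007 (P1/RW1/US1/PS0)
  lvl1: tbl 0x41, slot 8 ⇒ 0x45007 (P1/RW1/US1/PS0)
  lvl2: tbl 0x45, slot 31 ⇒ 0x48007 (P1/RW1/US1/PS0)
  lvl3: tbl 0x48, slot 25 ⇒ 0x4C007 (P1/RW1/US1/PS0)
  ⇒ phys 0x4C976  [4 reads]

Access #1 PA: 0x3DC86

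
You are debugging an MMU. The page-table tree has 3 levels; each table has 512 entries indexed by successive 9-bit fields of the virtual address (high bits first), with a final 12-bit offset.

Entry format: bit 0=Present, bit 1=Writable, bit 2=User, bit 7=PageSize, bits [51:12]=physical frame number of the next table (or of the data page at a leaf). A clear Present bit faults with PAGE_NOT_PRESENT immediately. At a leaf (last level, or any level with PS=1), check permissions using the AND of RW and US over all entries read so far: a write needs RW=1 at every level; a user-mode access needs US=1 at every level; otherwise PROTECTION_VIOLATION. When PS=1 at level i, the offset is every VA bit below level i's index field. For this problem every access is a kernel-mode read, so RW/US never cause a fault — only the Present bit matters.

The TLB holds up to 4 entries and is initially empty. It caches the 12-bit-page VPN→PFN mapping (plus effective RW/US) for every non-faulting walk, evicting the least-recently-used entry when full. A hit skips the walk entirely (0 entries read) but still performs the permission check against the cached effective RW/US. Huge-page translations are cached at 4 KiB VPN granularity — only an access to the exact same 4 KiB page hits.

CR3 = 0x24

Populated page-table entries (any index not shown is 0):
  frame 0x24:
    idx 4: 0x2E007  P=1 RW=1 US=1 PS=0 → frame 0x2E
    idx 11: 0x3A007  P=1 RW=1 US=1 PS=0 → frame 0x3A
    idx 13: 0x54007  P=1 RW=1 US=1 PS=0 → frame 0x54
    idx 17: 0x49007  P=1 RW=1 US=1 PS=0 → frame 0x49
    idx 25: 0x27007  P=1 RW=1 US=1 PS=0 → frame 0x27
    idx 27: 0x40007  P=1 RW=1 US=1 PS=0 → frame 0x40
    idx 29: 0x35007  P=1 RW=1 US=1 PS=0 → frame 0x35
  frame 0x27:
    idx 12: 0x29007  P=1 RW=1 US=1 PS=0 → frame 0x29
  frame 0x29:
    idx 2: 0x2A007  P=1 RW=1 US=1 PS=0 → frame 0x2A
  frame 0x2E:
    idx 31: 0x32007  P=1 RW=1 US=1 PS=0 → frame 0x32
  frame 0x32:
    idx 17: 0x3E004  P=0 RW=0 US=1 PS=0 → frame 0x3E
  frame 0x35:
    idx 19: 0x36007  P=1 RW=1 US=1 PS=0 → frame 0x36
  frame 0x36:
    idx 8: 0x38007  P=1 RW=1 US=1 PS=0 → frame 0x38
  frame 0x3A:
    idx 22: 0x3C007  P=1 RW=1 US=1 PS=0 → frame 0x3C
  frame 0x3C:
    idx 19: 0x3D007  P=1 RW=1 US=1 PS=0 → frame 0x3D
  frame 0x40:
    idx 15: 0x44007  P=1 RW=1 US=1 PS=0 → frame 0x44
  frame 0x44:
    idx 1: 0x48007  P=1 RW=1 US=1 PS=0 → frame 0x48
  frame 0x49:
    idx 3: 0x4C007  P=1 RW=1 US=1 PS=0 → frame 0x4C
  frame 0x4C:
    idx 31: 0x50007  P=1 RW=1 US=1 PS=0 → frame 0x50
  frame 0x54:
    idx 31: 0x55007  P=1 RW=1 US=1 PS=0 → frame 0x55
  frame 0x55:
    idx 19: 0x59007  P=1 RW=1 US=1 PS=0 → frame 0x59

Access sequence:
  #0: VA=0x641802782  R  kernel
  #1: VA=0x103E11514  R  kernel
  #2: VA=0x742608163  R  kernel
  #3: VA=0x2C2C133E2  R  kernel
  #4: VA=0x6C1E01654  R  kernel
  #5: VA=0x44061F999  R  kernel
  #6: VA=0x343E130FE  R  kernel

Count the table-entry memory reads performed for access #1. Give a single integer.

Per-access translation:
#0 VA=0x641802782 (r,kernel):
  L0: frame=0x24 idx=25 entry=0x27007 [P=1 RW=1 US=1 PS=0]
  L1: frame=0x27 idx=12 entry=0x29007 [P=1 RW=1 US=1 PS=0]
  L2: frame=0x29 idx=2 entry=0x2A007 [P=1 RW=1 US=1 PS=0]
  → PA=0x2A782  (3 entries read)
#1 VA=0x103E11514 (r,kernel):
  L0: frame=0x24 idx=4 entry=0x2E007 [P=1 RW=1 US=1 PS=0]
  L1: frame=0x2E idx=31 entry=0x32007 [P=1 RW=1 US=1 PS=0]
  L2: frame=0x32 idx=17 entry=0x3E004 [P=0 RW=0 US=1 PS=0]
  ⇒ fault: PAGE_NOT_PRESENT  — 3 lookups
#2 VA=0x742608163 (r,kernel):
  L0: frame=0x24 idx=29 entry=0x35007 [P=1 RW=1 US=1 PS=0]
  L1: frame=0x35 idx=19 entry=0x36007 [P=1 RW=1 US=1 PS=0]
  L2: frame=0x36 idx=8 entry=0x38007 [P=1 RW=1 US=1 PS=0]
  → PA=0x38163  (3 entries read)
#3 VA=0x2C2C133E2 (r,kernel):
  L0: frame=0x24 idx=11 entry=0x3A007 [P=1 RW=1 US=1 PS=0]
  L1: frame=0x3A idx=22 entry=0x3C007 [P=1 RW=1 US=1 PS=0]
  L2: frame=0x3C idx=19 entry=0x3D007 [P=1 RW=1 US=1 PS=0]
  → PA=0x3D3E2  (3 entries read)
#4 VA=0x6C1E01654 (r,kernel):
  L0: frame=0x24 idx=27 entry=0x40007 [P=1 RW=1 US=1 PS=0]
  L1: frame=0x40 idx=15 entry=0x44007 [P=1 RW=1 US=1 PS=0]
  L2: frame=0x44 idx=1 entry=0x48007 [P=1 RW=1 US=1 PS=0]
  → PA=0x48654  (3 entries read)
#5 VA=0x44061F999 (r,kernel):
  L0: frame=0x24 idx=17 entry=0x49007 [P=1 RW=1 US=1 PS=0]
  L1: frame=0x49 idx=3 entry=0x4C007 [P=1 RW=1 US=1 PS=0]
  L2: frame=0x4C idx=31 entry=0x50007 [P=1 RW=1 US=1 PS=0]
  → PA=0x50999  (3 entries read)
#6 VA=0x343E130FE (r,kernel):
  L0: frame=0x24 idx=13 entry=0x54007 [P=1 RW=1 US=1 PS=0]
  L1: frame=0x54 idx=31 entry=0x55007 [P=1 RW=1 US=1 PS=0]
  L2: frame=0x55 idx=19 entry=0x59007 [P=1 RW=1 US=1 PS=0]
  → PA=0x590FE  (3 entries read)

Entries read for #1: 3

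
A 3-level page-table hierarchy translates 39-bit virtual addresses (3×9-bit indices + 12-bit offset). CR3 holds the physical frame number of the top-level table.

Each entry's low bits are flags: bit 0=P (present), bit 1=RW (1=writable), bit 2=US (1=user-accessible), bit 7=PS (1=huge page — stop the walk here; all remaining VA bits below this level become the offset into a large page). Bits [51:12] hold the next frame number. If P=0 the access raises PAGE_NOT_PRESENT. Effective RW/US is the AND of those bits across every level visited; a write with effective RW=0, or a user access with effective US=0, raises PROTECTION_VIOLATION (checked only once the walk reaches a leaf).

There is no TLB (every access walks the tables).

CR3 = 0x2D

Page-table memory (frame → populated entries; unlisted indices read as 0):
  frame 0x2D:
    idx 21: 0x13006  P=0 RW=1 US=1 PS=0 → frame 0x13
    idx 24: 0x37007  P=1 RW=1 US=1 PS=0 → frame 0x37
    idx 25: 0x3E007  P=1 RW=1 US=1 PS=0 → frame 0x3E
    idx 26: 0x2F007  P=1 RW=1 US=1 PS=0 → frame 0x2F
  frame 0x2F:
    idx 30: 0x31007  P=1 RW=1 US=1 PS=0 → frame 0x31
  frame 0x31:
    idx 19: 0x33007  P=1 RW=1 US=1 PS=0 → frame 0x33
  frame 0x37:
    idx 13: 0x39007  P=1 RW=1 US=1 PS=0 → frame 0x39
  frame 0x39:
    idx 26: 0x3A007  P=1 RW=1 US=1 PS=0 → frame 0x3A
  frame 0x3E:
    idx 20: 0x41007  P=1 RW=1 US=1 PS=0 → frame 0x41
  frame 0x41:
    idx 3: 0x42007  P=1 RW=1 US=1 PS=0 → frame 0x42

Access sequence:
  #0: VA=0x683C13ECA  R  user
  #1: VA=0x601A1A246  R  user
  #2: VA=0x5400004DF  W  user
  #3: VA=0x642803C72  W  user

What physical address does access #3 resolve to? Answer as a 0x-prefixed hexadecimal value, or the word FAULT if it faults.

Per-access translation:
#0 VA=0x683C13ECA (r,user):
  lvl0: tbl 0x2D, slot 26 ⇒ 0x2F007 (P1/RW1/US1/PS0)
  lvl1: tbl 0x2F, slot 30 ⇒ 0x31007 (P1/RW1/US1/PS0)
  lvl2: tbl 0x31, slot 19 ⇒ 0x33007 (P1/RW1/US1/PS0)
  ⇒ phys 0x33ECA  [3 reads]
#1 VA=0x601A1A246 (r,user):
  lvl0: tbl 0x2D, slot 24 ⇒ 0x37007 (P1/RW1/US1/PS0)
  lvl1: tbl 0x37, slot 13 ⇒ 0x39007 (P1/RW1/US1/PS0)
  lvl2: tbl 0x39, slot 26 ⇒ 0x3A007 (P1/RW1/US1/PS0)
  ⇒ phys 0x3A246  [3 reads]
#2 VA=0x5400004DF (w,user):
  lvl0: tbl 0x2D, slot 21 ⇒ 0x13006 (P0/RW1/US1/PS0)
  ⇒ fault: PAGE_NOT_PRESENT  — 1 lookups
#3 VA=0x642803C72 (w,user):
  lvl0: tbl 0x2D, slot 25 ⇒ 0x3E007 (P1/RW1/US1/PS0)
  lvl1: tbl 0x3E, slot 20 ⇒ 0x41007 (P1/RW1/US1/PS0)
  lvl2: tbl 0x41, slot 3 ⇒ 0x42007 (P1/RW1/US1/PS0)
  ⇒ phys 0x42C72  [3 reads]

Access #3 PA: 0x42C72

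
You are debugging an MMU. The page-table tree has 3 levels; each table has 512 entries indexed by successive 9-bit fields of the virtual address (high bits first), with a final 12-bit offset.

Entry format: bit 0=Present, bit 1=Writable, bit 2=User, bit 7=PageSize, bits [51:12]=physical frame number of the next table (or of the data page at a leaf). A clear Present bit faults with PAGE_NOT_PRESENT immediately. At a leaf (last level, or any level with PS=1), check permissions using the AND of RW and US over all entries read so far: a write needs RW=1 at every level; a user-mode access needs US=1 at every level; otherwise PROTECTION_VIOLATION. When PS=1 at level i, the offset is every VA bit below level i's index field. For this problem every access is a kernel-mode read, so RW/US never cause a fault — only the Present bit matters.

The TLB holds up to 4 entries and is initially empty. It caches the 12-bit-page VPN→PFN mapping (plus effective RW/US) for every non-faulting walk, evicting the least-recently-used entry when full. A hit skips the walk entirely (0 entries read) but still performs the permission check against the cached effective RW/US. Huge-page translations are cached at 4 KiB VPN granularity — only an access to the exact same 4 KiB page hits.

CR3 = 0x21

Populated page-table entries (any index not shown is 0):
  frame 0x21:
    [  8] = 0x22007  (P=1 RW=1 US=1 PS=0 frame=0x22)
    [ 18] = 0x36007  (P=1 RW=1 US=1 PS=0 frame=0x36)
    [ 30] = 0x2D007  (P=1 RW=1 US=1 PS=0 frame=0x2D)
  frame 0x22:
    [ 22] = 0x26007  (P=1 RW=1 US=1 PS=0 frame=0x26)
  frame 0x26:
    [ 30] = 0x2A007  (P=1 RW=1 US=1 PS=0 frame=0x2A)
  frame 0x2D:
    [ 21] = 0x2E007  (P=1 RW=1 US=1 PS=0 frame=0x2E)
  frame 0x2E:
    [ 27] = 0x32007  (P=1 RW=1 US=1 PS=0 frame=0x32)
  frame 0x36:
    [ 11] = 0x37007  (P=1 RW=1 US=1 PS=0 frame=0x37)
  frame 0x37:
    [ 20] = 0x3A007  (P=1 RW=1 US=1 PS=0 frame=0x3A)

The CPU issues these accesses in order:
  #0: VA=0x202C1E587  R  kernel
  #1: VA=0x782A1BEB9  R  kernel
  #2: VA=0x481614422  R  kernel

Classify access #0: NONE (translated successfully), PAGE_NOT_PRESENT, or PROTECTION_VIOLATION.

Walk each access:
#0 VA=0x202C1E587 (r,kernel):
  L0 @0x21[8] → 0x22007  P=1,RW=1,US=1,PS=0
  L1 @0x22[22] → 0x26007  P=1,RW=1,US=1,PS=0
  L2 @0x26[30] → 0x2A007  P=1,RW=1,US=1,PS=0
  ⇒ phys 0x2A587  [3 reads]
#1 VA=0x782A1BEB9 (r,kernel):
  L0 @0x21[30] → 0x2D007  P=1,RW=1,US=1,PS=0
  L1 @0x2D[21] → 0x2E007  P=1,RW=1,US=1,PS=0
  L2 @0x2E[27] → 0x32007  P=1,RW=1,US=1,PS=0
  ⇒ phys 0x32EB9  [3 reads]
#2 VA=0x481614422 (r,kernel):
  L0 @0x21[18] → 0x36007  P=1,RW=1,US=1,PS=0
  L1 @0x36[11] → 0x37007  P=1,RW=1,US=1,PS=0
  L2 @0x37[20] → 0x3A007  P=1,RW=1,US=1,PS=0
  ⇒ phys 0x3A422  [3 reads]

Access #0 fault: NONE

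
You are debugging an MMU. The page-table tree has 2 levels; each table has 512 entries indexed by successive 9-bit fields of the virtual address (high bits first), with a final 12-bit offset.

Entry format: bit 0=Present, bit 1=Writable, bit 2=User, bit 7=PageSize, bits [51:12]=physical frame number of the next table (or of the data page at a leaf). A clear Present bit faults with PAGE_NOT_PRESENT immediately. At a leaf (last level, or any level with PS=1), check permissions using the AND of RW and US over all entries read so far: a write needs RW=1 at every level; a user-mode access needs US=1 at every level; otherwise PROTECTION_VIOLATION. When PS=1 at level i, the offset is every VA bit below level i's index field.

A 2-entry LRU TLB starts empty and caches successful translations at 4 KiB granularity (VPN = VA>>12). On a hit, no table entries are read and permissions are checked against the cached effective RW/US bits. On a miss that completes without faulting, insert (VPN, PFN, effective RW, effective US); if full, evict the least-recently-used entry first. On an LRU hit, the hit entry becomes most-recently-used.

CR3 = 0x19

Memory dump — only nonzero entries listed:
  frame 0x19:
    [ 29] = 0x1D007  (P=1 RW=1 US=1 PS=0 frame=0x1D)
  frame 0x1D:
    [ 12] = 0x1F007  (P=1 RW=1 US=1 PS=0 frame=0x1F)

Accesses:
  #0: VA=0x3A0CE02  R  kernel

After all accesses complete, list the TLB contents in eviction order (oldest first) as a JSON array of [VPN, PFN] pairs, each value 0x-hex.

Per-access translation:
#0 VA=0x3A0CE02 (r,kernel):
  [0] read 0x19 idx=29: raw=0x1D007 flags P=1 W=1 U=1 S=0
  [1] read 0x1D idx=12: raw=0x1F007 flags P=1 W=1 U=1 S=0
  → PA=0x1FE02  (2 entries read)

TLB: [["0x3A0C", "0x1F"]]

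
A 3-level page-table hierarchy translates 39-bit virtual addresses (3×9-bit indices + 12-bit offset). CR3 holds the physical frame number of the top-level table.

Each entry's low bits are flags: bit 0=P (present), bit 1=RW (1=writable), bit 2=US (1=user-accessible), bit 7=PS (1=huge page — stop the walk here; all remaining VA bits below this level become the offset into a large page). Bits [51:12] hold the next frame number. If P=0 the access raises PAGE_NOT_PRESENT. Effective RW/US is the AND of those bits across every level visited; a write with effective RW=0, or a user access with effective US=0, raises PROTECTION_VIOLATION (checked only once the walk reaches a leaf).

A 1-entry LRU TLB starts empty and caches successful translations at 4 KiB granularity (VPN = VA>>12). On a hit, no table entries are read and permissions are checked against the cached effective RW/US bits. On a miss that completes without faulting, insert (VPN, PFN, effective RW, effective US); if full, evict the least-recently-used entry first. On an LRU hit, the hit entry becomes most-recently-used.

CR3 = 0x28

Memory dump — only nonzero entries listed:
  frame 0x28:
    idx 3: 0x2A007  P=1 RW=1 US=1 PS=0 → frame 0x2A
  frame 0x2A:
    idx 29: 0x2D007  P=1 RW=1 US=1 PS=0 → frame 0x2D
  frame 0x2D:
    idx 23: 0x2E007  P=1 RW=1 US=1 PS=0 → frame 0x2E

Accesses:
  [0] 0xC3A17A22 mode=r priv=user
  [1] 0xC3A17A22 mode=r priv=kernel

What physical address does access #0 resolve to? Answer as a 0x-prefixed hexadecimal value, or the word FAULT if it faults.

Per-access translation:
#0 VA=0xC3A17A22 (r,user):
  [0] read 0x28 idx=3: raw=0x2A007 flags P=1 W=1 U=1 S=0
  [1] read 0x2A idx=29: raw=0x2D007 flags P=1 W=1 U=1 S=0
  [2] read 0x2D idx=23: raw=0x2E007 flags P=1 W=1 U=1 S=0
  → PA=0x2EA22  (3 entries read)
#1 VA=0xC3A17A22 (r,kernel):
  TLB hit vpn=0xC3A17 → PA=0x2EA22

Access #0 PA: 0x2EA22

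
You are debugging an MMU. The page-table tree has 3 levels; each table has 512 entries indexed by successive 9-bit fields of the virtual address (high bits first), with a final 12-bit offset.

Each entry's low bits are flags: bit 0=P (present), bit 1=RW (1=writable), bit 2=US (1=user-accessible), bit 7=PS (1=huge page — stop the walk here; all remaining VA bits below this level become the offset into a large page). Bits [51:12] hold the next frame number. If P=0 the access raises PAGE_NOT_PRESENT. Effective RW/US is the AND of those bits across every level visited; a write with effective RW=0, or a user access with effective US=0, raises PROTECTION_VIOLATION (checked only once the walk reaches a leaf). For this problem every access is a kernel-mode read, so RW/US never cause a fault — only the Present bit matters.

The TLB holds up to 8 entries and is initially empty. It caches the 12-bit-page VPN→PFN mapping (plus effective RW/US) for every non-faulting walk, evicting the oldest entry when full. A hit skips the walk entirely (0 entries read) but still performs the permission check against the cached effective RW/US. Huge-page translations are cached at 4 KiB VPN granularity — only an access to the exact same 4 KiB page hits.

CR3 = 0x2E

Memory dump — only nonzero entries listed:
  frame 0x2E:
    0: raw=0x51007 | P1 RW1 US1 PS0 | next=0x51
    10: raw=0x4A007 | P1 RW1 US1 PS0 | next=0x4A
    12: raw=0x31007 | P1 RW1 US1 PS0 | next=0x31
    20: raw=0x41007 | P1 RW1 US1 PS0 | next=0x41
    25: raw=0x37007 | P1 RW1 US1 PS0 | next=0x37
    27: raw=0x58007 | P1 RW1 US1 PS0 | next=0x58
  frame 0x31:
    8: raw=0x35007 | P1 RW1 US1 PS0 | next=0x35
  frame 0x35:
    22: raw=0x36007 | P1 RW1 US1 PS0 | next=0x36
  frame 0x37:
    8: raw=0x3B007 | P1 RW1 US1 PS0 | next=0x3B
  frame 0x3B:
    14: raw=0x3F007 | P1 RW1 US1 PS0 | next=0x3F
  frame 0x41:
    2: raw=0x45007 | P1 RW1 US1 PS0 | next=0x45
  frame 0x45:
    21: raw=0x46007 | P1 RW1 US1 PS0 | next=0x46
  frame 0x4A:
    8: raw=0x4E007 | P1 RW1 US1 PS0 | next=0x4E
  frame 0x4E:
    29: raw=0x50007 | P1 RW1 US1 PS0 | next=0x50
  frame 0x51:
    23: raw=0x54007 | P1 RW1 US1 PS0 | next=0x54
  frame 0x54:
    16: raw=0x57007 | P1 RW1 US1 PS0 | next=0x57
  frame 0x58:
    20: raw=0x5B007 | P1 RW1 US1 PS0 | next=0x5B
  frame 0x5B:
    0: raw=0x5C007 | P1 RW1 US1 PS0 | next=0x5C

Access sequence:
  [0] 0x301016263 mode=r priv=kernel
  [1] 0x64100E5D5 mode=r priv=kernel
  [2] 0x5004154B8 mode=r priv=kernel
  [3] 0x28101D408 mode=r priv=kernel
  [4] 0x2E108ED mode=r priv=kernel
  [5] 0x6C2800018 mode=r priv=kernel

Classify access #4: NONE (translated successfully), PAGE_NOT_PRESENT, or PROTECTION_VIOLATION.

Walk each access:
#0 VA=0x301016263 (r,kernel):
  lvl0: tbl 0x2E, slot 12 ⇒ 0x31007 (P1/RW1/US1/PS0)
  lvl1: tbl 0x31, slot 8 ⇒ 0x35007 (P1/RW1/US1/PS0)
  lvl2: tbl 0x35, slot 22 ⇒ 0x36007 (P1/RW1/US1/PS0)
  ⇒ phys 0x36263  [3 reads]
#1 VA=0x64100E5D5 (r,kernel):
  lvl0: tbl 0x2E, slot 25 ⇒ 0x37007 (P1/RW1/US1/PS0)
  lvl1: tbl 0x37, slot 8 ⇒ 0x3B007 (P1/RW1/US1/PS0)
  lvl2: tbl 0x3B, slot 14 ⇒ 0x3F007 (P1/RW1/US1/PS0)
  ⇒ phys 0x3F5D5  [3 reads]
#2 VA=0x5004154B8 (r,kernel):
  lvl0: tbl 0x2E, slot 20 ⇒ 0x41007 (P1/RW1/US1/PS0)
  lvl1: tbl 0x41, slot 2 ⇒ 0x45007 (P1/RW1/US1/PS0)
  lvl2: tbl 0x45, slot 21 ⇒ 0x46007 (P1/RW1/US1/PS0)
  ⇒ phys 0x464B8  [3 reads]
#3 VA=0x28101D408 (r,kernel):
  lvl0: tbl 0x2E, slot 10 ⇒ 0x4A007 (P1/RW1/US1/PS0)
  lvl1: tbl 0x4A, slot 8 ⇒ 0x4E007 (P1/RW1/US1/PS0)
  lvl2: tbl 0x4E, slot 29 ⇒ 0x50007 (P1/RW1/US1/PS0)
  ⇒ phys 0x50408  [3 reads]
#4 VA=0x2E108ED (r,kernel):
  lvl0: tbl 0x2E, slot 0 ⇒ 0x51007 (P1/RW1/US1/PS0)
  lvl1: tbl 0x51, slot 23 ⇒ 0x54007 (P1/RW1/US1/PS0)
  lvl2: tbl 0x54, slot 16 ⇒ 0x57007 (P1/RW1/US1/PS0)
  ⇒ phys 0x578ED  [3 reads]
#5 VA=0x6C2800018 (r,kernel):
  lvl0: tbl 0x2E, slot 27 ⇒ 0x58007 (P1/RW1/US1/PS0)
  lvl1: tbl 0x58, slot 20 ⇒ 0x5B007 (P1/RW1/US1/PS0)
  lvl2: tbl 0x5B, slot 0 ⇒ 0x5C007 (P1/RW1/US1/PS0)
  ⇒ phys 0x5C018  [3 reads]

Access #4 fault: NONE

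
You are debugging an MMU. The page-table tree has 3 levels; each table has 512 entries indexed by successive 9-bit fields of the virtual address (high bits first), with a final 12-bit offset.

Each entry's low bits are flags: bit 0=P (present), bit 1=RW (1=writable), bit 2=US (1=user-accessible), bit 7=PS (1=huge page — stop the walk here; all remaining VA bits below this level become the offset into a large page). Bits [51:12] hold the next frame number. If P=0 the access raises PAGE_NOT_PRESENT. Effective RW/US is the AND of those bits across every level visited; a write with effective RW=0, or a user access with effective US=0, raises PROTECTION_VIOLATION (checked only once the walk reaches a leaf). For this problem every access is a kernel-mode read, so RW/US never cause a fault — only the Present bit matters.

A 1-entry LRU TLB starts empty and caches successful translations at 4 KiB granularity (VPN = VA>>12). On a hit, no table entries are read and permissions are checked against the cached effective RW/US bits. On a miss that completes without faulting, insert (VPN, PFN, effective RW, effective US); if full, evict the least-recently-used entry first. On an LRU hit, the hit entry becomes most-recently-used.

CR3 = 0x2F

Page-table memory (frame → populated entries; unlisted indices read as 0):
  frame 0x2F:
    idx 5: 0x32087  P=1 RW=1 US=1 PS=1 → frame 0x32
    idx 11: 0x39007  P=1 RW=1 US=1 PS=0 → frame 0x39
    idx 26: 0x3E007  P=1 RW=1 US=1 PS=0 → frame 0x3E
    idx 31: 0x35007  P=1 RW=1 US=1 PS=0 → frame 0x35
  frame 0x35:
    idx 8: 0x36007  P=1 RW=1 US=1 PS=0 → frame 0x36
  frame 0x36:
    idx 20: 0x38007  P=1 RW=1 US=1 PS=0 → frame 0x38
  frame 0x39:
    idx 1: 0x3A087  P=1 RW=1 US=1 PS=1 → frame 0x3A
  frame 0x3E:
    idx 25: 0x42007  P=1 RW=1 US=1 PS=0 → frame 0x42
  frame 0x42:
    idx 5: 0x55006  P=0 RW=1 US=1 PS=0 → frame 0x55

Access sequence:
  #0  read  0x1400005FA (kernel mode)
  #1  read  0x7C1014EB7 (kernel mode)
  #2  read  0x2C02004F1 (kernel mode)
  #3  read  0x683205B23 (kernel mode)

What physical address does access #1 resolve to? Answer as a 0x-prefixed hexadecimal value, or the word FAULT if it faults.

Per-access translation:
#0 VA=0x1400005FA (r,kernel):
  lvl0: tbl 0x2F, slot 5 ⇒ 0x32087 (P1/RW1/US1/PS1)
  ⇒ phys 0x325FA (huge @L0)  [1 reads]
#1 VA=0x7C1014EB7 (r,kernel):
  lvl0: tbl 0x2F, slot 31 ⇒ 0x35007 (P1/RW1/US1/PS0)
  lvl1: tbl 0x35, slot 8 ⇒ 0x36007 (P1/RW1/US1/PS0)
  lvl2: tbl 0x36, slot 20 ⇒ 0x38007 (P1/RW1/US1/PS0)
  ⇒ phys 0x38EB7  [3 reads]
#2 VA=0x2C02004F1 (r,kernel):
  lvl0: tbl 0x2F, slot 11 ⇒ 0x39007 (P1/RW1/US1/PS0)
  lvl1: tbl 0x39, slot 1 ⇒ 0x3A087 (P1/RW1/US1/PS1)
  ⇒ phys 0x3A4F1 (huge @L1)  [2 reads]
#3 VA=0x683205B23 (r,kernel):
  lvl0: tbl 0x2F, slot 26 ⇒ 0x3E007 (P1/RW1/US1/PS0)
  lvl1: tbl 0x3E, slot 25 ⇒ 0x42007 (P1/RW1/US1/PS0)
  lvl2: tbl 0x42, slot 5 ⇒ 0x55006 (P0/RW1/US1/PS0)
  → PAGE_NOT_PRESENT  (3 entries read)

Access #1 PA: 0x38EB7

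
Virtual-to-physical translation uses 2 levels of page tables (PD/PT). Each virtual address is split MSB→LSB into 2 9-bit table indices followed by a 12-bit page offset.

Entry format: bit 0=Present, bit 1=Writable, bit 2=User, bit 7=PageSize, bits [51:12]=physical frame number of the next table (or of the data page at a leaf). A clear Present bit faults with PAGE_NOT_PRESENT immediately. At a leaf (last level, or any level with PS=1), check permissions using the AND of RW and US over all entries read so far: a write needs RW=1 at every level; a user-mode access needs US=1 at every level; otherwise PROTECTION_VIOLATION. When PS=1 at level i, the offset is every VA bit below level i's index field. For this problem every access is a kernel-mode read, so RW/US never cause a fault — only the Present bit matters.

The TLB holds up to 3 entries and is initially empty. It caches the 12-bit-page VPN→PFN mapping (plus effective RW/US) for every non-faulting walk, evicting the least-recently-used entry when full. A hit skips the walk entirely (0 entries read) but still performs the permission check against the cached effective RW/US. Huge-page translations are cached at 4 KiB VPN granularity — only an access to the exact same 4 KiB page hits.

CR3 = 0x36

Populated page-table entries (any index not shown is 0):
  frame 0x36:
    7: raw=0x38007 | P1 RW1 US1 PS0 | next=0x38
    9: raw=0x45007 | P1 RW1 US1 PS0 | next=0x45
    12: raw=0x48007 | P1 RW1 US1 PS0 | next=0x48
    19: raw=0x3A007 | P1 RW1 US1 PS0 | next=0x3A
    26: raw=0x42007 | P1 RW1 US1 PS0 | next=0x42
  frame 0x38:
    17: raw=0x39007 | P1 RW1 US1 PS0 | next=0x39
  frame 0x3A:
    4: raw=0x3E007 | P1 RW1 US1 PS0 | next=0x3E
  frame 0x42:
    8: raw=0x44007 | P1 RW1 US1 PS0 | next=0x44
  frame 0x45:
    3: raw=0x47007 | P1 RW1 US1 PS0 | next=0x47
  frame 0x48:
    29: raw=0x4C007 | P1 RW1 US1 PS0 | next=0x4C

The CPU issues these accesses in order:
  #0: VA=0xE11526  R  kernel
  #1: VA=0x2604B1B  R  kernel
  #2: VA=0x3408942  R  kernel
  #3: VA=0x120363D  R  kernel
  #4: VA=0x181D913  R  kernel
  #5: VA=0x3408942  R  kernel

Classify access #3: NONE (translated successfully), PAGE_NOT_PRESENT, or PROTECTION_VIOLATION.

Per-access translation:
#0 VA=0xE11526 (r,kernel):
  [0] read 0x36 idx=7: raw=0x38007 flags P=1 W=1 U=1 S=0
  [1] read 0x38 idx=17: raw=0x39007 flags P=1 W=1 U=1 S=0
  ✓ 0x39526  — 2 lookups
#1 VA=0x2604B1B (r,kernel):
  [0] read 0x36 idx=19: raw=0x3A007 flags P=1 W=1 U=1 S=0
  [1] read 0x3A idx=4: raw=0x3E007 flags P=1 W=1 U=1 S=0
  ✓ 0x3EB1B  — 2 lookups
#2 VA=0x3408942 (r,kernel):
  [0] read 0x36 idx=26: raw=0x42007 flags P=1 W=1 U=1 S=0
  [1] read 0x42 idx=8: raw=0x44007 flags P=1 W=1 U=1 S=0
  ✓ 0x44942  — 2 lookups
#3 VA=0x120363D (r,kernel):
  [0] read 0x36 idx=9: raw=0x45007 flags P=1 W=1 U=1 S=0
  [1] read 0x45 idx=3: raw=0x47007 flags P=1 W=1 U=1 S=0
  ✓ 0x4763D  — 2 lookups
#4 VA=0x181D913 (r,kernel):
  [0] read 0x36 idx=12: raw=0x48007 flags P=1 W=1 U=1 S=0
  [1] read 0x48 idx=29: raw=0x4C007 flags P=1 W=1 U=1 S=0
  ✓ 0x4C913  — 2 lookups
#5 VA=0x3408942 (r,kernel):
  TLB hit vpn=0x3408 → PA=0x44942

Access #3 fault: NONE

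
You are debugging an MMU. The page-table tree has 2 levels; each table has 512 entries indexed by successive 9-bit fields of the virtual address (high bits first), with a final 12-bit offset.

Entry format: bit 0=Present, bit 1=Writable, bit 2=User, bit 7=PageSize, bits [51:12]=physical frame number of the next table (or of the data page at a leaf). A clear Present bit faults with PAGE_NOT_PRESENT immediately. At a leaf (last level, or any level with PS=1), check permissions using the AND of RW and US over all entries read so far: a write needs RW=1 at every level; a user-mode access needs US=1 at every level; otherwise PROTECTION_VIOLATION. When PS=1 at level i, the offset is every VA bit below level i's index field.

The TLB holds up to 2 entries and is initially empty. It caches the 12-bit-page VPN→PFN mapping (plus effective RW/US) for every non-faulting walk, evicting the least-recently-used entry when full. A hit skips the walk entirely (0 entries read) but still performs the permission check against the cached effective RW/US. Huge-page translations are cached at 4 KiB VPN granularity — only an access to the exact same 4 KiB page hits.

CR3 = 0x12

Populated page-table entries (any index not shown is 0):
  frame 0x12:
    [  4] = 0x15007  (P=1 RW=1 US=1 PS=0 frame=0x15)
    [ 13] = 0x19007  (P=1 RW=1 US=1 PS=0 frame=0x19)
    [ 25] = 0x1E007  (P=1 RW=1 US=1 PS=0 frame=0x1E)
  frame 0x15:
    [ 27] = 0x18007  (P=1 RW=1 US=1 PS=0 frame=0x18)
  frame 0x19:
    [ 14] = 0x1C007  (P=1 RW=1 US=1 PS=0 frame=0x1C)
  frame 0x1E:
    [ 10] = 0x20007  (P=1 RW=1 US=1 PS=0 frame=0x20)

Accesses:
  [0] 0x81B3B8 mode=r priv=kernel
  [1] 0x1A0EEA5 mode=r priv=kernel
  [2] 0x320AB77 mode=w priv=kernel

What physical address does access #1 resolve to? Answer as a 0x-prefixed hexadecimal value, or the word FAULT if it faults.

Trace:
#0 VA=0x81B3B8 (r,kernel):
  L0 @0x12[4] → 0x15007  P=1,RW=1,US=1,PS=0
  L1 @0x15[27] → 0x18007  P=1,RW=1,US=1,PS=0
  ⇒ phys 0x183B8  [2 reads]
#1 VA=0x1A0EEA5 (r,kernel):
  L0 @0x12[13] → 0x19007  P=1,RW=1,US=1,PS=0
  L1 @0x19[14] → 0x1C007  P=1,RW=1,US=1,PS=0
  ⇒ phys 0x1CEA5  [2 reads]
#2 VA=0x320AB77 (w,kernel):
  L0 @0x12[25] → 0x1E007  P=1,RW=1,US=1,PS=0
  L1 @0x1E[10] → 0x20007  P=1,RW=1,US=1,PS=0
  ⇒ phys 0x20B77  [2 reads]

Access #1 PA: 0x1CEA5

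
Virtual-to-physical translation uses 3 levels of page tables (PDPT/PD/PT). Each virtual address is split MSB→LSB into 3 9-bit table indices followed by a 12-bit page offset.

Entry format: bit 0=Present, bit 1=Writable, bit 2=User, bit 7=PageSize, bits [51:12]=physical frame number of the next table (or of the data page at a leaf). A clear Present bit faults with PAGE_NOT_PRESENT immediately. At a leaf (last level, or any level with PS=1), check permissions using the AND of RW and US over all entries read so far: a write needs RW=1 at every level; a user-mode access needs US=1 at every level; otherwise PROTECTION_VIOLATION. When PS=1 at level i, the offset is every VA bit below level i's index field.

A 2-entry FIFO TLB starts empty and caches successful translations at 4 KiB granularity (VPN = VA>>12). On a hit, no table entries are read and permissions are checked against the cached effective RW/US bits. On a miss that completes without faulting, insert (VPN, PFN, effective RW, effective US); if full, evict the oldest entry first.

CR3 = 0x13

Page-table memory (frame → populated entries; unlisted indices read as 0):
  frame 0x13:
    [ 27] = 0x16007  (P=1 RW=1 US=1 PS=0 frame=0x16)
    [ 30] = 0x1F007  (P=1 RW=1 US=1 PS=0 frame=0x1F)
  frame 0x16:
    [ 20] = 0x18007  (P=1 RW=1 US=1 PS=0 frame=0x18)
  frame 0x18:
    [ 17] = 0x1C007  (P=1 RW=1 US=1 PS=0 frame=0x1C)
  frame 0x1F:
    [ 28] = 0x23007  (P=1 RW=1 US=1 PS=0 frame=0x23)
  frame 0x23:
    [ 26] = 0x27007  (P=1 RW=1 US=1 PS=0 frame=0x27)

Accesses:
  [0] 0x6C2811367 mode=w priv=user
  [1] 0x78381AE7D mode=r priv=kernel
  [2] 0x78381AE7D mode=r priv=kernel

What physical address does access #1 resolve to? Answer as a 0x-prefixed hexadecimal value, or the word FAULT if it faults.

Trace:
#0 VA=0x6C2811367 (w,user):
  [0] read 0x13 idx=27: raw=0x16007 flags P=1 W=1 U=1 S=0
  [1] read 0x16 idx=20: raw=0x18007 flags P=1 W=1 U=1 S=0
  [2] read 0x18 idx=17: raw=0x1C007 flags P=1 W=1 U=1 S=0
  ⇒ phys 0x1C367  [3 reads]
#1 VA=0x78381AE7D (r,kernel):
  [0] read 0x13 idx=30: raw=0x1F007 flags P=1 W=1 U=1 S=0
  [1] read 0x1F idx=28: raw=0x23007 flags P=1 W=1 U=1 S=0
  [2] read 0x23 idx=26: raw=0x27007 flags P=1 W=1 U=1 S=0
  ⇒ phys 0x27E7D  [3 reads]
#2 VA=0x78381AE7D (r,kernel):
  TLB hit vpn=0x78381A → PA=0x27E7D

Access #1 PA: 0x27E7D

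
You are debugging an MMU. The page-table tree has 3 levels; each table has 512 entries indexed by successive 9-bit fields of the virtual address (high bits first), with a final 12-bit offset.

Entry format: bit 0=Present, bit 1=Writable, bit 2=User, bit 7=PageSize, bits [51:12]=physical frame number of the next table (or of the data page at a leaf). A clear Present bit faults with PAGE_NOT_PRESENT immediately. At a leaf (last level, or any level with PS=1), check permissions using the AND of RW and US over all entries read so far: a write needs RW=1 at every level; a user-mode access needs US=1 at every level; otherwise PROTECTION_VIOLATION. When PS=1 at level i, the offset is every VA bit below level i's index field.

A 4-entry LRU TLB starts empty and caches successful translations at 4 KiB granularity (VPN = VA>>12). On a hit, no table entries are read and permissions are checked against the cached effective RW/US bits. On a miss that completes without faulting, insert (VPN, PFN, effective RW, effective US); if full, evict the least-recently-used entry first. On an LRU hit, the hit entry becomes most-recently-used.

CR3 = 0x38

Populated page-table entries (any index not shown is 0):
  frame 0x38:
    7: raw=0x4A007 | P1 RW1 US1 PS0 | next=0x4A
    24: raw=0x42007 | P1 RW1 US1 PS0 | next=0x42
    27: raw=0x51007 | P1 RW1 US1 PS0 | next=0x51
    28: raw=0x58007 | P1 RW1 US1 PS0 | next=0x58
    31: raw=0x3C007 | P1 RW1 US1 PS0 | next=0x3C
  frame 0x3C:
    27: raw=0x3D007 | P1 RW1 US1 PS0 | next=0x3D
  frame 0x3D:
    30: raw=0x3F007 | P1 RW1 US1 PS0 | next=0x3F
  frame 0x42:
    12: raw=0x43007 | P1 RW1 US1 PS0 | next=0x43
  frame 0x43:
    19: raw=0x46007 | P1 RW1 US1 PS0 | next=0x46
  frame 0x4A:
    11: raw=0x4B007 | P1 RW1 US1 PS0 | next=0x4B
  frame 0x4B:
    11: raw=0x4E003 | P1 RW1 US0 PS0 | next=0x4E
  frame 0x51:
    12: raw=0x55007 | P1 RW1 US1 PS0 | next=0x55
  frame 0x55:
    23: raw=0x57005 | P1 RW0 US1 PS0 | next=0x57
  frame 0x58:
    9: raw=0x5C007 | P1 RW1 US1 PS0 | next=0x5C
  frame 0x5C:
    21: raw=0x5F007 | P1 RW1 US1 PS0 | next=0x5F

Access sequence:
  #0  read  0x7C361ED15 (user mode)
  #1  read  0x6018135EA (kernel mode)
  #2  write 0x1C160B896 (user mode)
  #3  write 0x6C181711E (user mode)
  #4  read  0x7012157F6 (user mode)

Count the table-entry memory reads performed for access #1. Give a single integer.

Trace:
#0 VA=0x7C361ED15 (r,user):
  lvl0: tbl 0x38, slot 31 ⇒ 0x3C007 (P1/RW1/US1/PS0)
  lvl1: tbl 0x3C, slot 27 ⇒ 0x3D007 (P1/RW1/US1/PS0)
  lvl2: tbl 0x3D, slot 30 ⇒ 0x3F007 (P1/RW1/US1/PS0)
  ⇒ phys 0x3FD15  [3 reads]
#1 VA=0x6018135EA (r,kernel):
  lvl0: tbl 0x38, slot 24 ⇒ 0x42007 (P1/RW1/US1/PS0)
  lvl1: tbl 0x42, slot 12 ⇒ 0x43007 (P1/RW1/US1/PS0)
  lvl2: tbl 0x43, slot 19 ⇒ 0x46007 (P1/RW1/US1/PS0)
  ⇒ phys 0x465EA  [3 reads]
#2 VA=0x1C160B896 (w,user):
  lvl0: tbl 0x38, slot 7 ⇒ 0x4A007 (P1/RW1/US1/PS0)
  lvl1: tbl 0x4A, slot 11 ⇒ 0x4B007 (P1/RW1/US1/PS0)
  lvl2: tbl 0x4B, slot 11 ⇒ 0x4E003 (P1/RW1/US0/PS0)
  ⇒ fault: PROTECTION_VIOLATION  — 3 lookups
#3 VA=0x6C181711E (w,user):
  lvl0: tbl 0x38, slot 27 ⇒ 0x51007 (P1/RW1/US1/PS0)
  lvl1: tbl 0x51, slot 12 ⇒ 0x55007 (P1/RW1/US1/PS0)
  lvl2: tbl 0x55, slot 23 ⇒ 0x57005 (P1/RW0/US1/PS0)
  ⇒ fault: PROTECTION_VIOLATION  — 3 lookups
#4 VA=0x7012157F6 (r,user):
  lvl0: tbl 0x38, slot 28 ⇒ 0x58007 (P1/RW1/US1/PS0)
  lvl1: tbl 0x58, slot 9 ⇒ 0x5C007 (P1/RW1/US1/PS0)
  lvl2: tbl 0x5C, slot 21 ⇒ 0x5F007 (P1/RW1/US1/PS0)
  ⇒ phys 0x5F7F6  [3 reads]

Entries read for #1: 3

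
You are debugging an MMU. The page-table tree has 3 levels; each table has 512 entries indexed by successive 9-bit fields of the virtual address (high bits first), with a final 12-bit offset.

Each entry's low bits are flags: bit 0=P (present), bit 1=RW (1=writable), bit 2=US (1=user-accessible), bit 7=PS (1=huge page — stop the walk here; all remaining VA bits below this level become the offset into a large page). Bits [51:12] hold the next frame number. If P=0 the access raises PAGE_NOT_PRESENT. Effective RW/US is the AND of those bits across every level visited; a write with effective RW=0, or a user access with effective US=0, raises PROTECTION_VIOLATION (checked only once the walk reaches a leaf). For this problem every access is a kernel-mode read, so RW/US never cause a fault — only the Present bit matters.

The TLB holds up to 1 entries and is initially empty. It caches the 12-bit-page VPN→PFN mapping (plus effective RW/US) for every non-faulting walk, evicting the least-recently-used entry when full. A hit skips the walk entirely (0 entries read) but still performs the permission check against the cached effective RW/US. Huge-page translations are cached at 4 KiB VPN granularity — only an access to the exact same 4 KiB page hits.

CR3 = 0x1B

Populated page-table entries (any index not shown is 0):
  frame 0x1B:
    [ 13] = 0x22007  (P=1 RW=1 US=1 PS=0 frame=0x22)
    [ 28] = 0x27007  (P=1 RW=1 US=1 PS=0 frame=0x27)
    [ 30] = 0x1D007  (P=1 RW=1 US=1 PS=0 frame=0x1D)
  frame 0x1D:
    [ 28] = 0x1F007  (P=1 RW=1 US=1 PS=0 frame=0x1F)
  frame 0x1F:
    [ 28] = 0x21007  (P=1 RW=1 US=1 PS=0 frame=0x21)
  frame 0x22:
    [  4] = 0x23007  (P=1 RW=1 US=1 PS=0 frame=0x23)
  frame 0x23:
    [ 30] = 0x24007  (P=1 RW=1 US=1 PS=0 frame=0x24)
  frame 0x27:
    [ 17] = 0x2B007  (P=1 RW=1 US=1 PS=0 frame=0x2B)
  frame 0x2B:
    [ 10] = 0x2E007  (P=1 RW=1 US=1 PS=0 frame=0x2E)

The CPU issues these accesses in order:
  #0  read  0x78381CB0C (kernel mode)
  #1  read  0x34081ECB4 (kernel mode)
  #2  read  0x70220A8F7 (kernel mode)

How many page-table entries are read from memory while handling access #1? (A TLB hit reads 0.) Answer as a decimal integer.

Trace:
#0 VA=0x78381CB0C (r,kernel):
  L0 @0x1B[30] → 0x1D007  P=1,RW=1,US=1,PS=0
  L1 @0x1D[28] → 0x1F007  P=1,RW=1,US=1,PS=0
  L2 @0x1F[28] → 0x21007  P=1,RW=1,US=1,PS=0
  → PA=0x21B0C  (3 entries read)
#1 VA=0x34081ECB4 (r,kernel):
  L0 @0x1B[13] → 0x22007  P=1,RW=1,US=1,PS=0
  L1 @0x22[4] → 0x23007  P=1,RW=1,US=1,PS=0
  L2 @0x23[30] → 0x24007  P=1,RW=1,US=1,PS=0
  → PA=0x24CB4  (3 entries read)
#2 VA=0x70220A8F7 (r,kernel):
  L0 @0x1B[28] → 0x27007  P=1,RW=1,US=1,PS=0
  L1 @0x27[17] → 0x2B007  P=1,RW=1,US=1,PS=0
  L2 @0x2B[10] → 0x2E007  P=1,RW=1,US=1,PS=0
  → PA=0x2E8F7  (3 entries read)

Entries read for #1: 3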